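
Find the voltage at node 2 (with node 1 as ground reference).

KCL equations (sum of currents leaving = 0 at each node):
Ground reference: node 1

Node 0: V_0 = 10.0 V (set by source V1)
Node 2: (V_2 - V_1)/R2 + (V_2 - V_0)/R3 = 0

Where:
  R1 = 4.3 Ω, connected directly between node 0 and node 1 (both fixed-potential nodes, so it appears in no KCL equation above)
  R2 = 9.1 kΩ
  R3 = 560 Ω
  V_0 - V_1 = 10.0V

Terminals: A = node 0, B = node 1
Nodal analysis, taking node 1 as the 0 V reference.
Source V1 fixes V_0 = 10 V.
KCL at each unknown node (sum of currents leaving = 0; resistances in Ω):
  Node 2: (V_2 - 0)/9100 + (V_2 - 10)/560 = 0
Collecting terms: 0.001896 × V_2 = 0.01786  =>  V_2 = 9.42 V
The requested potential is V_2 = 9.42 V.

Final answer: V_2 = 9.42 V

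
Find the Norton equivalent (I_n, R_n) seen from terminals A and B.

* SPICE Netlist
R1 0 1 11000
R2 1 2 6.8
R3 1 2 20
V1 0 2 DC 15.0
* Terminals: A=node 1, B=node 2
Find the Thévenin equivalent first; then I_n = V_th/R_th and R_n = R_th.
Step 1 — V_th is the open-circuit voltage V_A - V_B (nothing connected across the terminals).
Nodal analysis, taking node 2 as the 0 V reference.
Source V1 fixes V_0 = 15 V.
KCL at each unknown node (sum of currents leaving = 0; resistances in Ω):
  Node 1: (V_1 - 15)/11000 + (V_1 - 0)/6.8 + (V_1 - 0)/20 = 0
Collecting terms: 0.1971 × V_1 = 0.001364  =>  V_1 = 0.006917 V
V_th = V_1 - V_2 = 0.006917 - 0 = 0.006917 V
Step 2 — R_th: zero the source — replace V1 by a short circuit (node 2 merges into node 0) — and find the resistance seen between A (node 1) and B (node 0).
Reduce the network between node 1 (A) and node 0 (B) by series/parallel combination:
  Rp1 = R1 ‖ R2 ‖ R3 (parallel, all between nodes 0 and 1) = 1/(1/11000 + 1/6.8 + 1/20) = 5.072 Ω
R_th = 5.072 Ω
I_n = V_th/R_th = 0.006917/5.072 = 0.001364 A, and R_n = R_th = 5.072 Ω

Final answer: I_n = 0.001364 A, R_n = 5.072 Ω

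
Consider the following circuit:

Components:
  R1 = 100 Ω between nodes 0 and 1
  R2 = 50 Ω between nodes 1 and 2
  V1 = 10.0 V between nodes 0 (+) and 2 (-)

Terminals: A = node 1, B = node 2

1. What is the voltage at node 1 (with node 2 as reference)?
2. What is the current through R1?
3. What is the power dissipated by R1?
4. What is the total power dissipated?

Nodal analysis, taking node 2 as the 0 V reference.
Source V1 fixes V_0 = 10 V.
KCL at each unknown node (sum of currents leaving = 0; resistances in Ω):
  Node 1: (V_1 - 10)/100 + (V_1 - 0)/50 = 0
Collecting terms: 0.03 × V_1 = 0.1  =>  V_1 = 3.333 V
Part 1:
  Read off the nodal solution: V_1 = 3.333 V
Part 2:
  I_R1 = (V_0 - V_1)/R1 = (10 - 3.333)/100 = 0.06667 A
  Magnitude: I_R1 = 0.06667 A
Part 3:
  I_R1 = (V_0 - V_1)/R1 = (10 - 3.333)/100 = 0.06667 A
  P_R1 = I_R1² × R1 = (0.06667)² × 100 = 0.4444 W
Part 4:
  Power in each resistor, P = (ΔV)²/R:
    P_R1 = (10 - 3.333)²/100 = 0.4444 W
    P_R2 = (3.333 - 0)²/50 = 0.2222 W
  P_total = P_R1 + P_R2 = 0.6667 W

Final answers:
1. V_1 = 3.333 V
2. I_R1 = 0.06667 A
3. P_R1 = 0.4444 W
4. P_total = 0.6667 W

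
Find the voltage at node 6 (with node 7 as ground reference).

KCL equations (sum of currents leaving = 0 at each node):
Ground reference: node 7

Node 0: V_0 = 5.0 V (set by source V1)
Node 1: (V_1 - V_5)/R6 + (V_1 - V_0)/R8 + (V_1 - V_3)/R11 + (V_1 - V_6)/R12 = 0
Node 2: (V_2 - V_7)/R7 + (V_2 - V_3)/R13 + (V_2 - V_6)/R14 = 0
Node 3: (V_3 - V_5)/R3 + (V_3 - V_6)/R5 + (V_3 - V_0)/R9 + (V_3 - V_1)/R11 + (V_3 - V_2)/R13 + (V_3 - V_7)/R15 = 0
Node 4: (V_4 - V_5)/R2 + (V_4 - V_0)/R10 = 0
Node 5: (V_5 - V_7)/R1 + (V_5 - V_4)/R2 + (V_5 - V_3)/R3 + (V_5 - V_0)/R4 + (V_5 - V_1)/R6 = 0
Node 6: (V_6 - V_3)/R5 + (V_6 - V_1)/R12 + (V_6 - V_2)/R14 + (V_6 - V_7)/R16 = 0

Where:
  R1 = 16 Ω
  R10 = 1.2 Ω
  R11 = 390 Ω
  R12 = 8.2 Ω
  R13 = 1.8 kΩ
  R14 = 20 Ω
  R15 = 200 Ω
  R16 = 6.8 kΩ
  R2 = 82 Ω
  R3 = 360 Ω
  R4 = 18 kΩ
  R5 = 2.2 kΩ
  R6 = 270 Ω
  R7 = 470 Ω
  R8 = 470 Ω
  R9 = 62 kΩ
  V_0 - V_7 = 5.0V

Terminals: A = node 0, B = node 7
Nodal analysis, taking node 7 as the 0 V reference.
Source V1 fixes V_0 = 5 V.
KCL at each unknown node (sum of currents leaving = 0; resistances in Ω):
  Node 1: (V_1 - V_5)/270 + (V_1 - 5)/470 + (V_1 - V_3)/390 + (V_1 - V_6)/8.2 = 0
  Node 2: (V_2 - 0)/470 + (V_2 - V_3)/1800 + (V_2 - V_6)/20 = 0
  Node 3: (V_3 - V_5)/360 + (V_3 - V_6)/2200 + (V_3 - 5)/62000 + (V_3 - V_1)/390 + (V_3 - V_2)/1800 + (V_3 - 0)/200 = 0
  Node 4: (V_4 - V_5)/82 + (V_4 - 5)/1.2 = 0
  Node 5: (V_5 - 0)/16 + (V_5 - V_4)/82 + (V_5 - V_3)/360 + (V_5 - 5)/18000 + (V_5 - V_1)/270 = 0
  Node 6: (V_6 - V_3)/2200 + (V_6 - V_1)/8.2 + (V_6 - V_2)/20 + (V_6 - 0)/6800 = 0
Collecting terms (coefficients in siemens):
  0.1303·V_1 - 0.002564·V_3 - 0.003704·V_5 - 0.122·V_6 = 0.01064
  0.05268·V_2 - 0.0005556·V_3 - 0.05·V_6 = 0
  0.01137·V_3 - 0.002564·V_1 - 0.0005556·V_2 - 0.002778·V_5 - 0.0004545·V_6 = 0.00008065
  0.8455·V_4 - 0.0122·V_5 = 4.167
  0.08123·V_5 - 0.003704·V_1 - 0.002778·V_3 - 0.0122·V_4 = 0.0002778
  0.1726·V_6 - 0.122·V_1 - 0.05·V_2 - 0.0004545·V_3 = 0
Solving these 6 simultaneous equations (Gaussian elimination) gives:
  V_1 = 1.394 V, V_2 = 1.301 V, V_3 = 0.6425 V, V_4 = 4.94 V
  V_5 = 0.8305 V, V_6 = 1.364 V
The requested potential is V_6 = 1.364 V.

Final answer: V_6 = 1.364 V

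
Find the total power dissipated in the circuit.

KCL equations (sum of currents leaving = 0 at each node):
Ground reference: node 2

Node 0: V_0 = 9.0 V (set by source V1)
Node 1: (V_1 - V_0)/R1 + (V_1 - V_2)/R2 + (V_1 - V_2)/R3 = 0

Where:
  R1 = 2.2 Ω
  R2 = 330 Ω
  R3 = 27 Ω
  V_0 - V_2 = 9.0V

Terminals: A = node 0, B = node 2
Nodal analysis, taking node 2 as the 0 V reference.
Source V1 fixes V_0 = 9 V.
KCL at each unknown node (sum of currents leaving = 0; resistances in Ω):
  Node 1: (V_1 - 9)/2.2 + (V_1 - 0)/330 + (V_1 - 0)/27 = 0
Collecting terms: 0.4946 × V_1 = 4.091  =>  V_1 = 8.271 V
Power in each resistor, P = (ΔV)²/R:
  P_R1 = (9 - 8.271)²/2.2 = 0.2416 W
  P_R2 = (8.271 - 0)²/330 = 0.2073 W
  P_R3 = (8.271 - 0)²/27 = 2.534 W
P_total = P_R1 + P_R2 + P_R3 = 2.983 W

Final answer: 2.983 W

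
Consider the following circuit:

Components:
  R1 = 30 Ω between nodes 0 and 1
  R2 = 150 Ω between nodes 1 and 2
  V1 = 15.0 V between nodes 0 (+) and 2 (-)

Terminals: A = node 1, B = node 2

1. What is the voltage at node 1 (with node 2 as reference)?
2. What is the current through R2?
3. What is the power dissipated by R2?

Nodal analysis, taking node 2 as the 0 V reference.
Source V1 fixes V_0 = 15 V.
KCL at each unknown node (sum of currents leaving = 0; resistances in Ω):
  Node 1: (V_1 - 15)/30 + (V_1 - 0)/150 = 0
Collecting terms: 0.04 × V_1 = 0.5  =>  V_1 = 12.5 V
Part 1:
  Read off the nodal solution: V_1 = 12.5 V
Part 2:
  I_R2 = (V_1 - V_2)/R2 = (12.5 - 0)/150 = 0.08333 A
  Magnitude: I_R2 = 0.08333 A
Part 3:
  I_R2 = (V_1 - V_2)/R2 = (12.5 - 0)/150 = 0.08333 A
  P_R2 = I_R2² × R2 = (0.08333)² × 150 = 1.042 W

Final answers:
1. V_1 = 12.5 V
2. I_R2 = 0.08333 A
3. P_R2 = 1.042 W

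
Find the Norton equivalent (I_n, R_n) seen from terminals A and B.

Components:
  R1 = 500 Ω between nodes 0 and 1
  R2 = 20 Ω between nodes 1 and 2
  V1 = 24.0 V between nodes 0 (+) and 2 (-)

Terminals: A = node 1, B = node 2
Find the Thévenin equivalent first; then I_n = V_th/R_th and R_n = R_th.
Step 1 — V_th is the open-circuit voltage V_A - V_B (nothing connected across the terminals).
Nodal analysis, taking node 2 as the 0 V reference.
Source V1 fixes V_0 = 24 V.
KCL at each unknown node (sum of currents leaving = 0; resistances in Ω):
  Node 1: (V_1 - 24)/500 + (V_1 - 0)/20 = 0
Collecting terms: 0.052 × V_1 = 0.048  =>  V_1 = 0.9231 V
V_th = V_1 - V_2 = 0.9231 - 0 = 0.9231 V
Step 2 — R_th: zero the source — replace V1 by a short circuit (node 2 merges into node 0) — and find the resistance seen between A (node 1) and B (node 0).
Reduce the network between node 1 (A) and node 0 (B) by series/parallel combination:
  Rp1 = R1 ‖ R2 (parallel, both between nodes 0 and 1) = 1/(1/500 + 1/20) = 19.23 Ω
R_th = 19.23 Ω
I_n = V_th/R_th = 0.9231/19.23 = 0.048 A, and R_n = R_th = 19.23 Ω

Final answer: I_n = 0.048 A, R_n = 19.23 Ω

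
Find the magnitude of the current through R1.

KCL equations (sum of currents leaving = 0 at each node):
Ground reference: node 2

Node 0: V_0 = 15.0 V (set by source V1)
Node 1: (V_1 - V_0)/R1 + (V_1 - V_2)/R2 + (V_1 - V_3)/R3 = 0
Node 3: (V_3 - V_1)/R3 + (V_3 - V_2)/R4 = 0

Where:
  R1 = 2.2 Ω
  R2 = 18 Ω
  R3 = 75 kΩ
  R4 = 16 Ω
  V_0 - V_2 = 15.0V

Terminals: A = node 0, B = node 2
Nodal analysis, taking node 2 as the 0 V reference.
Source V1 fixes V_0 = 15 V.
KCL at each unknown node (sum of currents leaving = 0; resistances in Ω):
  Node 1: (V_1 - 15)/2.2 + (V_1 - 0)/18 + (V_1 - V_3)/75000 = 0
  Node 3: (V_3 - V_1)/75000 + (V_3 - 0)/16 = 0
Collecting terms (coefficients in siemens):
  0.5101·V_1 - 0.00001333·V_3 = 6.818
  0.06251·V_3 - 0.00001333·V_1 = 0
Determinant D = (0.5101)(0.06251) - (-0.00001333)(-0.00001333) = 0.03189
V_1 = [(6.818)(0.06251) - (-0.00001333)(0)]/D = 13.37 V
V_3 = [(0.5101)(0) - (6.818)(-0.00001333)]/D = 0.002851 V
I_R1 = (V_0 - V_1)/R1 = (15 - 13.37)/2.2 = 0.7427 A
|I_R1| = 0.7427 A

Final answer: |I_R1| = 0.7427 A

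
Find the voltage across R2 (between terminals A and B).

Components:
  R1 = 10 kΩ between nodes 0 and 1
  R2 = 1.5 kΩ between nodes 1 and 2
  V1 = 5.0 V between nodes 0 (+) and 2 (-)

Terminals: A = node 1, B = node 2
R1 and R2 are in series across V1 (node 0 → node 1 → node 2), and the output A–B is taken across R2, so this is a voltage divider.
Series current: I = V1/(R1 + R2) = 5/(10000 + 1500) = 5/11500 = 0.0004348 A
V_R2 = I × R2 = V1 × R2/(R1 + R2) = 5 × 1500/11500 = 0.6522 V

Final answer: 0.6522 V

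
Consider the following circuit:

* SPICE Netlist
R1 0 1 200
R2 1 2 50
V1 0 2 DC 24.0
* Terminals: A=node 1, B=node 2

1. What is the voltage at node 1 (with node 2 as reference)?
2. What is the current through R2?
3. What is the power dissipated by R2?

Nodal analysis, taking node 2 as the 0 V reference.
Source V1 fixes V_0 = 24 V.
KCL at each unknown node (sum of currents leaving = 0; resistances in Ω):
  Node 1: (V_1 - 24)/200 + (V_1 - 0)/50 = 0
Collecting terms: 0.025 × V_1 = 0.12  =>  V_1 = 4.8 V
Part 1:
  Read off the nodal solution: V_1 = 4.8 V
Part 2:
  I_R2 = (V_1 - V_2)/R2 = (4.8 - 0)/50 = 0.096 A
  Magnitude: I_R2 = 0.096 A
Part 3:
  I_R2 = (V_1 - V_2)/R2 = (4.8 - 0)/50 = 0.096 A
  P_R2 = I_R2² × R2 = (0.096)² × 50 = 0.4608 W

Final answers:
1. V_1 = 4.8 V
2. I_R2 = 0.096 A
3. P_R2 = 0.4608 W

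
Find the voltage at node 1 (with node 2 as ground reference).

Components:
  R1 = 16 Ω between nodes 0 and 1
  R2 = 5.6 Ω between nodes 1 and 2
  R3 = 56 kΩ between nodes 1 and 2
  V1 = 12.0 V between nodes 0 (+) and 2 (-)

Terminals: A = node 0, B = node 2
Nodal analysis, taking node 2 as the 0 V reference.
Source V1 fixes V_0 = 12 V.
KCL at each unknown node (sum of currents leaving = 0; resistances in Ω):
  Node 1: (V_1 - 12)/16 + (V_1 - 0)/5.6 + (V_1 - 0)/56000 = 0
Collecting terms: 0.2411 × V_1 = 0.75  =>  V_1 = 3.111 V
The requested potential is V_1 = 3.111 V.

Final answer: V_1 = 3.111 V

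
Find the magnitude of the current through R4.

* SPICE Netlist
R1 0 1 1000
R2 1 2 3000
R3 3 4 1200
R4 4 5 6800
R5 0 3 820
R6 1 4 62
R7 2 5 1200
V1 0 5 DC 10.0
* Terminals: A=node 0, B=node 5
Nodal analysis, taking node 5 as the 0 V reference.
Source V1 fixes V_0 = 10 V.
KCL at each unknown node (sum of currents leaving = 0; resistances in Ω):
  Node 1: (V_1 - 10)/1000 + (V_1 - V_2)/3000 + (V_1 - V_4)/62 = 0
  Node 2: (V_2 - V_1)/3000 + (V_2 - 0)/1200 = 0
  Node 3: (V_3 - V_4)/1200 + (V_3 - 10)/820 = 0
  Node 4: (V_4 - V_3)/1200 + (V_4 - 0)/6800 + (V_4 - V_1)/62 = 0
Collecting terms (coefficients in siemens):
  0.01746·V_1 - 0.0003333·V_2 - 0.01613·V_4 = 0.01
  0.001167·V_2 - 0.0003333·V_1 = 0
  0.002053·V_3 - 0.0008333·V_4 = 0.0122
  0.01711·V_4 - 0.01613·V_1 - 0.0008333·V_3 = 0
Solving these 4 simultaneous equations (Gaussian elimination) gives:
  V_1 = 7.955 V, V_2 = 2.273 V, V_3 = 9.166 V, V_4 = 7.945 V
I_R4 = (V_4 - V_5)/R4 = (7.945 - 0)/6800 = 0.001168 A
|I_R4| = 0.001168 A

Final answer: |I_R4| = 0.001168 A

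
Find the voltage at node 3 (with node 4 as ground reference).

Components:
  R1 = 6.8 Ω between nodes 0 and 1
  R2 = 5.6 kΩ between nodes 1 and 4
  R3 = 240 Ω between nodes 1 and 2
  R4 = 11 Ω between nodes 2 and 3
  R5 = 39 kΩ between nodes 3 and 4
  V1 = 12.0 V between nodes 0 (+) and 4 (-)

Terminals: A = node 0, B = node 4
Nodal analysis, taking node 4 as the 0 V reference.
Source V1 fixes V_0 = 12 V.
KCL at each unknown node (sum of currents leaving = 0; resistances in Ω):
  Node 1: (V_1 - 12)/6.8 + (V_1 - 0)/5600 + (V_1 - V_2)/240 = 0
  Node 2: (V_2 - V_1)/240 + (V_2 - V_3)/11 = 0
  Node 3: (V_3 - V_2)/11 + (V_3 - 0)/39000 = 0
Collecting terms (coefficients in siemens):
  0.1514·V_1 - 0.004167·V_2 = 1.765
  0.09508·V_2 - 0.004167·V_1 - 0.09091·V_3 = 0
  0.09093·V_3 - 0.09091·V_2 = 0
Solving these 3 simultaneous equations (Gaussian elimination) gives:
  V_1 = 11.98 V, V_2 = 11.91 V, V_3 = 11.91 V
The requested potential is V_3 = 11.91 V.

Final answer: V_3 = 11.91 V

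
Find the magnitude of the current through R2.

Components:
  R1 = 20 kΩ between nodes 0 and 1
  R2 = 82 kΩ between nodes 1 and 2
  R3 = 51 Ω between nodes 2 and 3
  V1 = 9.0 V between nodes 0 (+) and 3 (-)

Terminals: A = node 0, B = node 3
Nodal analysis, taking node 3 as the 0 V reference.
Source V1 fixes V_0 = 9 V.
KCL at each unknown node (sum of currents leaving = 0; resistances in Ω):
  Node 1: (V_1 - 9)/20000 + (V_1 - V_2)/82000 = 0
  Node 2: (V_2 - V_1)/82000 + (V_2 - 0)/51 = 0
Collecting terms (coefficients in siemens):
  0.0000622·V_1 - 0.0000122·V_2 = 0.00045
  0.01962·V_2 - 0.0000122·V_1 = 0
Determinant D = (0.0000622)(0.01962) - (-0.0000122)(-0.0000122) = 0.00000122
V_1 = [(0.00045)(0.01962) - (-0.0000122)(0)]/D = 7.236 V
V_2 = [(0.0000622)(0) - (0.00045)(-0.0000122)]/D = 0.004498 V
I_R2 = (V_1 - V_2)/R2 = (7.236 - 0.004498)/82000 = 0.00008819 A
|I_R2| = 0.00008819 A

Final answer: |I_R2| = 8.819e-05 A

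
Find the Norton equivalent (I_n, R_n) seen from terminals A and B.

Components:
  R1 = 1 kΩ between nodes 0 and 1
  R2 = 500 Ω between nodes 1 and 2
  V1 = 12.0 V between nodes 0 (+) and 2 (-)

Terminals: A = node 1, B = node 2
Find the Thévenin equivalent first; then I_n = V_th/R_th and R_n = R_th.
Step 1 — V_th is the open-circuit voltage V_A - V_B (nothing connected across the terminals).
Nodal analysis, taking node 2 as the 0 V reference.
Source V1 fixes V_0 = 12 V.
KCL at each unknown node (sum of currents leaving = 0; resistances in Ω):
  Node 1: (V_1 - 12)/1000 + (V_1 - 0)/500 = 0
Collecting terms: 0.003 × V_1 = 0.012  =>  V_1 = 4 V
V_th = V_1 - V_2 = 4 - 0 = 4 V
Step 2 — R_th: zero the source — replace V1 by a short circuit (node 2 merges into node 0) — and find the resistance seen between A (node 1) and B (node 0).
Reduce the network between node 1 (A) and node 0 (B) by series/parallel combination:
  Rp1 = R1 ‖ R2 (parallel, both between nodes 0 and 1) = 1/(1/1000 + 1/500) = 333.3 Ω
R_th = 333.3 Ω
I_n = V_th/R_th = 4/333.3 = 0.012 A, and R_n = R_th = 333.3 Ω

Final answer: I_n = 0.012 A, R_n = 333.3 Ω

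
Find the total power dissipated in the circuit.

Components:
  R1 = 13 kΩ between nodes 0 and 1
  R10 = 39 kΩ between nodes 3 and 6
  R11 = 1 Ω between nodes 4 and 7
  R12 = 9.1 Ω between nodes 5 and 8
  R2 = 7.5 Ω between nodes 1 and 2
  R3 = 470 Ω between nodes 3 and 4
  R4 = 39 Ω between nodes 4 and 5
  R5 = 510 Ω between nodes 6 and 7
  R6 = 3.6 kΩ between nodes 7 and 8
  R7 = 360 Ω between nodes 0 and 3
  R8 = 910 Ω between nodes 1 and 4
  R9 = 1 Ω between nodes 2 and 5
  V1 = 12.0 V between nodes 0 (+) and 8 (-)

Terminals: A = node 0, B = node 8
Nodal analysis, taking node 8 as the 0 V reference.
Source V1 fixes V_0 = 12 V.
KCL at each unknown node (sum of currents leaving = 0; resistances in Ω):
  Node 1: (V_1 - 12)/13000 + (V_1 - V_2)/7.5 + (V_1 - V_4)/910 = 0
  Node 2: (V_2 - V_1)/7.5 + (V_2 - V_5)/1 = 0
  Node 3: (V_3 - V_4)/470 + (V_3 - 12)/360 + (V_3 - V_6)/39000 = 0
  Node 4: (V_4 - V_3)/470 + (V_4 - V_5)/39 + (V_4 - V_1)/910 + (V_4 - V_7)/1 = 0
  Node 5: (V_5 - V_4)/39 + (V_5 - V_2)/1 + (V_5 - 0)/9.1 = 0
  Node 6: (V_6 - V_7)/510 + (V_6 - V_3)/39000 = 0
  Node 7: (V_7 - V_6)/510 + (V_7 - 0)/3600 + (V_7 - V_4)/1 = 0
Collecting terms (coefficients in siemens):
  0.1345·V_1 - 0.1333·V_2 - 0.001099·V_4 = 0.0009231
  1.133·V_2 - 0.1333·V_1 - 1·V_5 = 0
  0.004931·V_3 - 0.002128·V_4 - 0.00002564·V_6 = 0.03333
  1.029·V_4 - 0.001099·V_1 - 0.002128·V_3 - 0.02564·V_5 - 1·V_7 = 0
  1.136·V_5 - 1·V_2 - 0.02564·V_4 = 0
  0.001986·V_6 - 0.00002564·V_3 - 0.001961·V_7 = 0
  1.002·V_7 - 1·V_4 - 0.001961·V_6 = 0
Solving these 7 simultaneous equations (Gaussian elimination) gives:
  V_1 = 0.1444 V, V_2 = 0.1335 V, V_3 = 7.04 V, V_4 = 0.6411 V
  V_5 = 0.132 V, V_6 = 0.7237 V, V_7 = 0.6411 V
Power in each resistor, P = (ΔV)²/R:
  P_R1 = (12 - 0.1444)²/13000 = 0.01081 W
  P_R2 = (0.1444 - 0.1335)²/7.5 = 0.00001594 W
  P_R3 = (7.04 - 0.6411)²/470 = 0.08712 W
  P_R4 = (0.6411 - 0.132)²/39 = 0.006645 W
  P_R5 = (0.7237 - 0.6411)²/510 = 0.00001338 W
  P_R6 = (0.6411 - 0)²/3600 = 0.0001142 W
  P_R7 = (12 - 7.04)²/360 = 0.06833 W
  P_R8 = (0.1444 - 0.6411)²/910 = 0.0002711 W
  P_R9 = (0.1335 - 0.132)²/1 = 0.000002125 W
  P_R10 = (7.04 - 0.7237)²/39000 = 0.001023 W
  P_R11 = (0.6411 - 0.6411)²/1 = 0.00000000026 W
  P_R12 = (0.132 - 0)²/9.1 = 0.001916 W
P_total = P_R1 + P_R2 + P_R3 + P_R4 + P_R5 + P_R6 + P_R7 + P_R8 + P_R9 + P_R10 + P_R11 + P_R12 = 0.1763 W

Final answer: 0.1763 W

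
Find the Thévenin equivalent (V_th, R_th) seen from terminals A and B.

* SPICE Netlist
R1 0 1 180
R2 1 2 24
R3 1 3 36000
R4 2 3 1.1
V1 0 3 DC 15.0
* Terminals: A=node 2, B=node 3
Step 1 — V_th is the open-circuit voltage V_A - V_B (nothing connected across the terminals).
Nodal analysis, taking node 3 as the 0 V reference.
Source V1 fixes V_0 = 15 V.
KCL at each unknown node (sum of currents leaving = 0; resistances in Ω):
  Node 1: (V_1 - 15)/180 + (V_1 - V_2)/24 + (V_1 - 0)/36000 = 0
  Node 2: (V_2 - V_1)/24 + (V_2 - 0)/1.1 = 0
Collecting terms (coefficients in siemens):
  0.04725·V_1 - 0.04167·V_2 = 0.08333
  0.9508·V_2 - 0.04167·V_1 = 0
Determinant D = (0.04725)(0.9508) - (-0.04167)(-0.04167) = 0.04319
V_1 = [(0.08333)(0.9508) - (-0.04167)(0)]/D = 1.835 V
V_2 = [(0.04725)(0) - (0.08333)(-0.04167)]/D = 0.0804 V
V_th = V_2 - V_3 = 0.0804 - 0 = 0.0804 V
Step 2 — R_th: zero the source — replace V1 by a short circuit (node 3 merges into node 0) — and find the resistance seen between A (node 2) and B (node 0).
Reduce the network between node 2 (A) and node 0 (B) by series/parallel combination:
  Rp1 = R1 ‖ R3 (parallel, both between nodes 0 and 1) = 1/(1/180 + 1/36000) = 179.1 Ω
  Rs1 = R2 + Rp1 (series, joined only at node 1) = 24 + 179.1 = 203.1 Ω
  Rp2 = R4 ‖ Rs1 (parallel, both between nodes 0 and 2) = 1/(1/1.1 + 1/203.1) = 1.094 Ω
R_th = 1.094 Ω

Final answer: V_th = 0.0804 V, R_th = 1.094 Ω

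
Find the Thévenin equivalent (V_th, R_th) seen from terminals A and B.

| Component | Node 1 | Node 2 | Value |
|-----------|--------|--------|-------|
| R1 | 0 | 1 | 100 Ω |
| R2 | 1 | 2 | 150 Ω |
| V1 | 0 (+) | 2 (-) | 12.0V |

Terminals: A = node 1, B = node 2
Step 1 — V_th is the open-circuit voltage V_A - V_B (nothing connected across the terminals).
Nodal analysis, taking node 2 as the 0 V reference.
Source V1 fixes V_0 = 12 V.
KCL at each unknown node (sum of currents leaving = 0; resistances in Ω):
  Node 1: (V_1 - 12)/100 + (V_1 - 0)/150 = 0
Collecting terms: 0.01667 × V_1 = 0.12  =>  V_1 = 7.2 V
V_th = V_1 - V_2 = 7.2 - 0 = 7.2 V
Step 2 — R_th: zero the source — replace V1 by a short circuit (node 2 merges into node 0) — and find the resistance seen between A (node 1) and B (node 0).
Reduce the network between node 1 (A) and node 0 (B) by series/parallel combination:
  Rp1 = R1 ‖ R2 (parallel, both between nodes 0 and 1) = 1/(1/100 + 1/150) = 60 Ω
R_th = 60 Ω

Final answer: V_th = 7.2 V, R_th = 60 Ω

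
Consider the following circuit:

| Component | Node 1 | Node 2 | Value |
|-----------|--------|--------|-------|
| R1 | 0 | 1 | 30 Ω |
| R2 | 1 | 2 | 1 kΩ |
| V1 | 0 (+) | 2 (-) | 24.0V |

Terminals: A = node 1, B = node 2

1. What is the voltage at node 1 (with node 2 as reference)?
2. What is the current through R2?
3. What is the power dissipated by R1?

Nodal analysis, taking node 2 as the 0 V reference.
Source V1 fixes V_0 = 24 V.
KCL at each unknown node (sum of currents leaving = 0; resistances in Ω):
  Node 1: (V_1 - 24)/30 + (V_1 - 0)/1000 = 0
Collecting terms: 0.03433 × V_1 = 0.8  =>  V_1 = 23.3 V
Part 1:
  Read off the nodal solution: V_1 = 23.3 V
Part 2:
  I_R2 = (V_1 - V_2)/R2 = (23.3 - 0)/1000 = 0.0233 A
  Magnitude: I_R2 = 0.0233 A
Part 3:
  I_R1 = (V_0 - V_1)/R1 = (24 - 23.3)/30 = 0.0233 A
  P_R1 = I_R1² × R1 = (0.0233)² × 30 = 0.01629 W

Final answers:
1. V_1 = 23.3 V
2. I_R2 = 0.0233 A
3. P_R1 = 0.01629 W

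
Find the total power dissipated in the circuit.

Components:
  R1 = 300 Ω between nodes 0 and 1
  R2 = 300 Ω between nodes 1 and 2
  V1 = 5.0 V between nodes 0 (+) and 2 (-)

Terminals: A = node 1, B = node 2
Nodal analysis, taking node 2 as the 0 V reference.
Source V1 fixes V_0 = 5 V.
KCL at each unknown node (sum of currents leaving = 0; resistances in Ω):
  Node 1: (V_1 - 5)/300 + (V_1 - 0)/300 = 0
Collecting terms: 0.006667 × V_1 = 0.01667  =>  V_1 = 2.5 V
Power in each resistor, P = (ΔV)²/R:
  P_R1 = (5 - 2.5)²/300 = 0.02083 W
  P_R2 = (2.5 - 0)²/300 = 0.02083 W
P_total = P_R1 + P_R2 = 0.04167 W

Final answer: 0.04167 W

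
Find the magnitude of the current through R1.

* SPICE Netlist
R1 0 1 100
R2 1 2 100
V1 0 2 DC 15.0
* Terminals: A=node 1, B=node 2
Nodal analysis, taking node 2 as the 0 V reference.
Source V1 fixes V_0 = 15 V.
KCL at each unknown node (sum of currents leaving = 0; resistances in Ω):
  Node 1: (V_1 - 15)/100 + (V_1 - 0)/100 = 0
Collecting terms: 0.02 × V_1 = 0.15  =>  V_1 = 7.5 V
I_R1 = (V_0 - V_1)/R1 = (15 - 7.5)/100 = 0.075 A
|I_R1| = 0.075 A

Final answer: |I_R1| = 0.075 A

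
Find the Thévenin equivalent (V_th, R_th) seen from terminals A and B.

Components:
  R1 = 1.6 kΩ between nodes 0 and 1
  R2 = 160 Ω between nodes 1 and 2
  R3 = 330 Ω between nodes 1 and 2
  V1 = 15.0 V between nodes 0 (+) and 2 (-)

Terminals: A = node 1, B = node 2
Step 1 — V_th is the open-circuit voltage V_A - V_B (nothing connected across the terminals).
Nodal analysis, taking node 2 as the 0 V reference.
Source V1 fixes V_0 = 15 V.
KCL at each unknown node (sum of currents leaving = 0; resistances in Ω):
  Node 1: (V_1 - 15)/1600 + (V_1 - 0)/160 + (V_1 - 0)/330 = 0
Collecting terms: 0.009905 × V_1 = 0.009375  =>  V_1 = 0.9465 V
V_th = V_1 - V_2 = 0.9465 - 0 = 0.9465 V
Step 2 — R_th: zero the source — replace V1 by a short circuit (node 2 merges into node 0) — and find the resistance seen between A (node 1) and B (node 0).
Reduce the network between node 1 (A) and node 0 (B) by series/parallel combination:
  Rp1 = R1 ‖ R2 ‖ R3 (parallel, all between nodes 0 and 1) = 1/(1/1600 + 1/160 + 1/330) = 101 Ω
R_th = 101 Ω

Final answer: V_th = 0.9465 V, R_th = 101 Ω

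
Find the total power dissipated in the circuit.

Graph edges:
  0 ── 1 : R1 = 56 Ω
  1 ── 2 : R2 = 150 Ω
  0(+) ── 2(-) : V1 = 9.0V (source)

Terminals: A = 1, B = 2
Nodal analysis, taking node 2 as the 0 V reference.
Source V1 fixes V_0 = 9 V.
KCL at each unknown node (sum of currents leaving = 0; resistances in Ω):
  Node 1: (V_1 - 9)/56 + (V_1 - 0)/150 = 0
Collecting terms: 0.02452 × V_1 = 0.1607  =>  V_1 = 6.553 V
Power in each resistor, P = (ΔV)²/R:
  P_R1 = (9 - 6.553)²/56 = 0.1069 W
  P_R2 = (6.553 - 0)²/150 = 0.2863 W
P_total = P_R1 + P_R2 = 0.3932 W

Final answer: 0.3932 W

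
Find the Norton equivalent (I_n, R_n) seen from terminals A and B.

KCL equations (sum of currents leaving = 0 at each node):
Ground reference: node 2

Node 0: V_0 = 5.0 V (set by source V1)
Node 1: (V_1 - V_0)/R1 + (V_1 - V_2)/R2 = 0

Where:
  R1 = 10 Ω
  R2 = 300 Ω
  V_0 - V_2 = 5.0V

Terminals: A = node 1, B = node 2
Find the Thévenin equivalent first; then I_n = V_th/R_th and R_n = R_th.
Step 1 — V_th is the open-circuit voltage V_A - V_B (nothing connected across the terminals).
Nodal analysis, taking node 2 as the 0 V reference.
Source V1 fixes V_0 = 5 V.
KCL at each unknown node (sum of currents leaving = 0; resistances in Ω):
  Node 1: (V_1 - 5)/10 + (V_1 - 0)/300 = 0
Collecting terms: 0.1033 × V_1 = 0.5  =>  V_1 = 4.839 V
V_th = V_1 - V_2 = 4.839 - 0 = 4.839 V
Step 2 — R_th: zero the source — replace V1 by a short circuit (node 2 merges into node 0) — and find the resistance seen between A (node 1) and B (node 0).
Reduce the network between node 1 (A) and node 0 (B) by series/parallel combination:
  Rp1 = R1 ‖ R2 (parallel, both between nodes 0 and 1) = 1/(1/10 + 1/300) = 9.677 Ω
R_th = 9.677 Ω
I_n = V_th/R_th = 4.839/9.677 = 0.5 A, and R_n = R_th = 9.677 Ω

Final answer: I_n = 0.5 A, R_n = 9.677 Ω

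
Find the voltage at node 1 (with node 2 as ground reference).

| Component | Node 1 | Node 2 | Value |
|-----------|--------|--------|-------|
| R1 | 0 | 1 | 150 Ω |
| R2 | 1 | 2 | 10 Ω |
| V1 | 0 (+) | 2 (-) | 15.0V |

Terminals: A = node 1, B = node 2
Nodal analysis, taking node 2 as the 0 V reference.
Source V1 fixes V_0 = 15 V.
KCL at each unknown node (sum of currents leaving = 0; resistances in Ω):
  Node 1: (V_1 - 15)/150 + (V_1 - 0)/10 = 0
Collecting terms: 0.1067 × V_1 = 0.1  =>  V_1 = 0.9375 V
The requested potential is V_1 = 0.9375 V.

Final answer: V_1 = 0.9375 V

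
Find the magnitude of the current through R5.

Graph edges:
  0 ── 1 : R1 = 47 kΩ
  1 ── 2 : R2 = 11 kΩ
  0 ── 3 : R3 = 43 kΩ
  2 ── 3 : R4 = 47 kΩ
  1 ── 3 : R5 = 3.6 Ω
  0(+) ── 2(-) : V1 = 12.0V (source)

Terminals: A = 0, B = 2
Nodal analysis, taking node 2 as the 0 V reference.
Source V1 fixes V_0 = 12 V.
KCL at each unknown node (sum of currents leaving = 0; resistances in Ω):
  Node 1: (V_1 - 12)/47000 + (V_1 - 0)/11000 + (V_1 - V_3)/3.6 = 0
  Node 3: (V_3 - 12)/43000 + (V_3 - 0)/47000 + (V_3 - V_1)/3.6 = 0
Collecting terms (coefficients in siemens):
  0.2779·V_1 - 0.2778·V_3 = 0.0002553
  0.2778·V_3 - 0.2778·V_1 = 0.0002791
Determinant D = (0.2779)(0.2778) - (-0.2778)(-0.2778) = 0.00004354
V_1 = [(0.0002553)(0.2778) - (-0.2778)(0.0002791)]/D = 3.41 V
V_3 = [(0.2779)(0.0002791) - (0.0002553)(-0.2778)]/D = 3.41 V
I_R5 = (V_1 - V_3)/R5 = (3.41 - 3.41)/3.6 = -0.0001272 A
|I_R5| = 0.0001272 A

Final answer: |I_R5| = 0.0001272 A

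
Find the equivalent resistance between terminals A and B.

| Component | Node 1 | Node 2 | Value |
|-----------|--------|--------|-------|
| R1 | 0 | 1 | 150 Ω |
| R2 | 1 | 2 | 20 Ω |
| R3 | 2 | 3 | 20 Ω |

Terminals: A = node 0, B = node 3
Reduce the network between node 0 (A) and node 3 (B) by series/parallel combination:
  Rs1 = R1 + R2 (series, joined only at node 1) = 150 + 20 = 170 Ω
  Rs2 = R3 + Rs1 (series, joined only at node 2) = 20 + 170 = 190 Ω
R_eq = 190 Ω

Final answer: 190 Ω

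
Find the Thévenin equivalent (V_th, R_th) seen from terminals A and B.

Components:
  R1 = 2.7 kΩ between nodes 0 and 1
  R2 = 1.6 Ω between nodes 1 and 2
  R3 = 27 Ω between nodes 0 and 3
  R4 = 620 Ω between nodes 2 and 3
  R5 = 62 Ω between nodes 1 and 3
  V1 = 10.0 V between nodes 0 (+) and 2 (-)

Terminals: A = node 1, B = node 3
Step 1 — V_th is the open-circuit voltage V_A - V_B (nothing connected across the terminals).
Nodal analysis, taking node 2 as the 0 V reference.
Source V1 fixes V_0 = 10 V.
KCL at each unknown node (sum of currents leaving = 0; resistances in Ω):
  Node 1: (V_1 - 10)/2700 + (V_1 - 0)/1.6 + (V_1 - V_3)/62 = 0
  Node 3: (V_3 - 10)/27 + (V_3 - 0)/620 + (V_3 - V_1)/62 = 0
Collecting terms (coefficients in siemens):
  0.6415·V_1 - 0.01613·V_3 = 0.003704
  0.05478·V_3 - 0.01613·V_1 = 0.3704
Determinant D = (0.6415)(0.05478) - (-0.01613)(-0.01613) = 0.03488
V_1 = [(0.003704)(0.05478) - (-0.01613)(0.3704)]/D = 0.1771 V
V_3 = [(0.6415)(0.3704) - (0.003704)(-0.01613)]/D = 6.813 V
V_th = V_1 - V_3 = 0.1771 - 6.813 = -6.636 V
Step 2 — R_th: zero the source — replace V1 by a short circuit (node 2 merges into node 0) — and find the resistance seen between A (node 1) and B (node 3).
Reduce the network between node 1 (A) and node 3 (B) by series/parallel combination:
  Rp1 = R1 ‖ R2 (parallel, both between nodes 0 and 1) = 1/(1/2700 + 1/1.6) = 1.599 Ω
  Rp2 = R3 ‖ R4 (parallel, both between nodes 0 and 3) = 1/(1/27 + 1/620) = 25.87 Ω
  Rs1 = Rp1 + Rp2 (series, joined only at node 0) = 1.599 + 25.87 = 27.47 Ω
  Rp3 = R5 ‖ Rs1 (parallel, both between nodes 1 and 3) = 1/(1/62 + 1/27.47) = 19.04 Ω
R_th = 19.04 Ω

Final answer: V_th = -6.636 V, R_th = 19.04 Ω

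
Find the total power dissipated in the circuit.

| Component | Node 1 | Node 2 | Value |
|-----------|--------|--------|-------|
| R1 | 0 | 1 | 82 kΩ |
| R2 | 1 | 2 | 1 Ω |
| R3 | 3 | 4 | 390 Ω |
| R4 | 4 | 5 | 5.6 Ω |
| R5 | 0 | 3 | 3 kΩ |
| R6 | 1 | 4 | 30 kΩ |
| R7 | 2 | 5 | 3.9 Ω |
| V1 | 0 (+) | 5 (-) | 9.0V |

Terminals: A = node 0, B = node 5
Nodal analysis, taking node 5 as the 0 V reference.
Source V1 fixes V_0 = 9 V.
KCL at each unknown node (sum of currents leaving = 0; resistances in Ω):
  Node 1: (V_1 - 9)/82000 + (V_1 - V_2)/1 + (V_1 - V_4)/30000 = 0
  Node 2: (V_2 - V_1)/1 + (V_2 - 0)/3.9 = 0
  Node 3: (V_3 - V_4)/390 + (V_3 - 9)/3000 = 0
  Node 4: (V_4 - V_3)/390 + (V_4 - 0)/5.6 + (V_4 - V_1)/30000 = 0
Collecting terms (coefficients in siemens):
  1·V_1 - 1·V_2 - 0.00003333·V_4 = 0.0001098
  1.256·V_2 - 1·V_1 = 0
  0.002897·V_3 - 0.002564·V_4 = 0.003
  0.1812·V_4 - 0.00003333·V_1 - 0.002564·V_3 = 0
Solving these 4 simultaneous equations (Gaussian elimination) gives:
  V_1 = 0.0005401 V, V_2 = 0.0004299 V, V_3 = 1.049 V, V_4 = 0.01484 V
Power in each resistor, P = (ΔV)²/R:
  P_R1 = (9 - 0.0005401)²/82000 = 0.0009877 W
  P_R2 = (0.0005401 - 0.0004299)²/1 = 0.00000001215 W
  P_R3 = (1.049 - 0.01484)²/390 = 0.00274 W
  P_R4 = (0.01484 - 0)²/5.6 = 0.00003933 W
  P_R5 = (9 - 1.049)²/3000 = 0.02108 W
  P_R6 = (0.0005401 - 0.01484)²/30000 = 0.000000006816 W
  P_R7 = (0.0004299 - 0)²/3.9 = 0.00000004738 W
P_total = P_R1 + P_R2 + P_R3 + P_R4 + P_R5 + P_R6 + P_R7 = 0.02484 W

Final answer: 0.02484 W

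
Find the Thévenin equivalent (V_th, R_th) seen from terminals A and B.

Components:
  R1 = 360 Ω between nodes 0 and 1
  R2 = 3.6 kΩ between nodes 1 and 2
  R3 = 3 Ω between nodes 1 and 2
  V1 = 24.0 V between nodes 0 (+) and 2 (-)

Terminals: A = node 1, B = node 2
Step 1 — V_th is the open-circuit voltage V_A - V_B (nothing connected across the terminals).
Nodal analysis, taking node 2 as the 0 V reference.
Source V1 fixes V_0 = 24 V.
KCL at each unknown node (sum of currents leaving = 0; resistances in Ω):
  Node 1: (V_1 - 24)/360 + (V_1 - 0)/3600 + (V_1 - 0)/3 = 0
Collecting terms: 0.3364 × V_1 = 0.06667  =>  V_1 = 0.1982 V
V_th = V_1 - V_2 = 0.1982 - 0 = 0.1982 V
Step 2 — R_th: zero the source — replace V1 by a short circuit (node 2 merges into node 0) — and find the resistance seen between A (node 1) and B (node 0).
Reduce the network between node 1 (A) and node 0 (B) by series/parallel combination:
  Rp1 = R1 ‖ R2 ‖ R3 (parallel, all between nodes 0 and 1) = 1/(1/360 + 1/3600 + 1/3) = 2.973 Ω
R_th = 2.973 Ω

Final answer: V_th = 0.1982 V, R_th = 2.973 Ω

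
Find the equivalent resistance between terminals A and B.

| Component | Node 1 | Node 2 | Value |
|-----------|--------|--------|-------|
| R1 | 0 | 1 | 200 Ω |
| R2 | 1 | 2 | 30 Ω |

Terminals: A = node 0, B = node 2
Reduce the network between node 0 (A) and node 2 (B) by series/parallel combination:
  Rs1 = R1 + R2 (series, joined only at node 1) = 200 + 30 = 230 Ω
R_eq = 230 Ω

Final answer: 230 Ω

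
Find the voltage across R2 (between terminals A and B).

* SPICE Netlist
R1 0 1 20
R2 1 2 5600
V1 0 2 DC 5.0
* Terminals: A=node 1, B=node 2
R1 and R2 are in series across V1 (node 0 → node 1 → node 2), and the output A–B is taken across R2, so this is a voltage divider.
Series current: I = V1/(R1 + R2) = 5/(20 + 5600) = 5/5620 = 0.0008897 A
V_R2 = I × R2 = V1 × R2/(R1 + R2) = 5 × 5600/5620 = 4.982 V

Final answer: 4.982 V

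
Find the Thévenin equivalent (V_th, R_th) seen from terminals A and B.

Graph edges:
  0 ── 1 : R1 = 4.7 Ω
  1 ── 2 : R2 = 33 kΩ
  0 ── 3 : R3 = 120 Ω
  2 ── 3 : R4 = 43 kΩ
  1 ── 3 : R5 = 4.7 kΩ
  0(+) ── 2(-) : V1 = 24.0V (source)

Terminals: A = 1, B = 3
Step 1 — V_th is the open-circuit voltage V_A - V_B (nothing connected across the terminals).
Nodal analysis, taking node 2 as the 0 V reference.
Source V1 fixes V_0 = 24 V.
KCL at each unknown node (sum of currents leaving = 0; resistances in Ω):
  Node 1: (V_1 - 24)/4.7 + (V_1 - 0)/33000 + (V_1 - V_3)/4700 = 0
  Node 3: (V_3 - 24)/120 + (V_3 - 0)/43000 + (V_3 - V_1)/4700 = 0
Collecting terms (coefficients in siemens):
  0.213·V_1 - 0.0002128·V_3 = 5.106
  0.008569·V_3 - 0.0002128·V_1 = 0.2
Determinant D = (0.213)(0.008569) - (-0.0002128)(-0.0002128) = 0.001825
V_1 = [(5.106)(0.008569) - (-0.0002128)(0.2)]/D = 24 V
V_3 = [(0.213)(0.2) - (5.106)(-0.0002128)]/D = 23.93 V
V_th = V_1 - V_3 = 24 - 23.93 = 0.06174 V
Step 2 — R_th: zero the source — replace V1 by a short circuit (node 2 merges into node 0) — and find the resistance seen between A (node 1) and B (node 3).
Reduce the network between node 1 (A) and node 3 (B) by series/parallel combination:
  Rp1 = R1 ‖ R2 (parallel, both between nodes 0 and 1) = 1/(1/4.7 + 1/33000) = 4.699 Ω
  Rp2 = R3 ‖ R4 (parallel, both between nodes 0 and 3) = 1/(1/120 + 1/43000) = 119.7 Ω
  Rs1 = Rp1 + Rp2 (series, joined only at node 0) = 4.699 + 119.7 = 124.4 Ω
  Rp3 = R5 ‖ Rs1 (parallel, both between nodes 1 and 3) = 1/(1/4700 + 1/124.4) = 121.2 Ω
R_th = 121.2 Ω

Final answer: V_th = 0.06174 V, R_th = 121.2 Ω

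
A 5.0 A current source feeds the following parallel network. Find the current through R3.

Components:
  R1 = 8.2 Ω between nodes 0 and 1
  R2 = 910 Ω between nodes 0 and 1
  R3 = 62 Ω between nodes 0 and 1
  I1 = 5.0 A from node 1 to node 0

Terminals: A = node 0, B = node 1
All resistors sit directly between nodes 0 and 1, so they are in parallel and share one voltage V; the full source current 5 A splits among them.
1/R_par = 1/8.2 + 1/910 + 1/62 = 0.1392 S  =>  R_par = 7.185 Ω
V = I × R_par = 5 × 7.185 = 35.92 V
I_R3 = V/R3 = 35.92/62 = 0.5794 A

Final answer: 0.5794 A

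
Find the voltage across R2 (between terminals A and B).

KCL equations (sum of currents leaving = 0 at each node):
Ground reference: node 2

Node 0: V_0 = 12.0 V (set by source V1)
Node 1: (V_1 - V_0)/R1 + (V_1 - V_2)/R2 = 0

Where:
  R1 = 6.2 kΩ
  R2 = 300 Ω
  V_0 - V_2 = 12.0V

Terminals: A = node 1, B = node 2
R1 and R2 are in series across V1 (node 0 → node 1 → node 2), and the output A–B is taken across R2, so this is a voltage divider.
Series current: I = V1/(R1 + R2) = 12/(6200 + 300) = 12/6500 = 0.001846 A
V_R2 = I × R2 = V1 × R2/(R1 + R2) = 12 × 300/6500 = 0.5538 V

Final answer: 0.5538 V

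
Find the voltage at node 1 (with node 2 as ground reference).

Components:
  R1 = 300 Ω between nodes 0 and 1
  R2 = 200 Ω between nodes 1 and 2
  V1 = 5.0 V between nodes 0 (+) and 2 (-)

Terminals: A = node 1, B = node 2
Nodal analysis, taking node 2 as the 0 V reference.
Source V1 fixes V_0 = 5 V.
KCL at each unknown node (sum of currents leaving = 0; resistances in Ω):
  Node 1: (V_1 - 5)/300 + (V_1 - 0)/200 = 0
Collecting terms: 0.008333 × V_1 = 0.01667  =>  V_1 = 2 V
The requested potential is V_1 = 2 V.

Final answer: V_1 = 2 V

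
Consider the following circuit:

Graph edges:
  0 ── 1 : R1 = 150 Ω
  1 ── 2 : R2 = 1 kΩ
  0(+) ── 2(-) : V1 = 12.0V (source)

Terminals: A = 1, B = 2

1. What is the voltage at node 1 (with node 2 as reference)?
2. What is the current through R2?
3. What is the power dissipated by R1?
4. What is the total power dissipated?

Nodal analysis, taking node 2 as the 0 V reference.
Source V1 fixes V_0 = 12 V.
KCL at each unknown node (sum of currents leaving = 0; resistances in Ω):
  Node 1: (V_1 - 12)/150 + (V_1 - 0)/1000 = 0
Collecting terms: 0.007667 × V_1 = 0.08  =>  V_1 = 10.43 V
Part 1:
  Read off the nodal solution: V_1 = 10.43 V
Part 2:
  I_R2 = (V_1 - V_2)/R2 = (10.43 - 0)/1000 = 0.01043 A
  Magnitude: I_R2 = 0.01043 A
Part 3:
  I_R1 = (V_0 - V_1)/R1 = (12 - 10.43)/150 = 0.01043 A
  P_R1 = I_R1² × R1 = (0.01043)² × 150 = 0.01633 W
Part 4:
  Power in each resistor, P = (ΔV)²/R:
    P_R1 = (12 - 10.43)²/150 = 0.01633 W
    P_R2 = (10.43 - 0)²/1000 = 0.1089 W
  P_total = P_R1 + P_R2 = 0.1252 W

Final answers:
1. V_1 = 10.43 V
2. I_R2 = 0.01043 A
3. P_R1 = 0.01633 W
4. P_total = 0.1252 W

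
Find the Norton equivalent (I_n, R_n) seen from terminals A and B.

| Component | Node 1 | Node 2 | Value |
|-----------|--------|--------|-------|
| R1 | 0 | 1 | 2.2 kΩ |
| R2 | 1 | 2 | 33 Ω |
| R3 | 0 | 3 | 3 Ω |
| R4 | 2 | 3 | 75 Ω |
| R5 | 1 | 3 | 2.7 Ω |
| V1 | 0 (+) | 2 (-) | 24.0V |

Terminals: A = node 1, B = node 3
Find the Thévenin equivalent first; then I_n = V_th/R_th and R_n = R_th.
Step 1 — V_th is the open-circuit voltage V_A - V_B (nothing connected across the terminals).
Nodal analysis, taking node 2 as the 0 V reference.
Source V1 fixes V_0 = 24 V.
KCL at each unknown node (sum of currents leaving = 0; resistances in Ω):
  Node 1: (V_1 - 24)/2200 + (V_1 - 0)/33 + (V_1 - V_3)/2.7 = 0
  Node 3: (V_3 - 24)/3 + (V_3 - 0)/75 + (V_3 - V_1)/2.7 = 0
Collecting terms (coefficients in siemens):
  0.4011·V_1 - 0.3704·V_3 = 0.01091
  0.717·V_3 - 0.3704·V_1 = 8
Determinant D = (0.4011)(0.717) - (-0.3704)(-0.3704) = 0.1504
V_1 = [(0.01091)(0.717) - (-0.3704)(8)]/D = 19.75 V
V_3 = [(0.4011)(8) - (0.01091)(-0.3704)]/D = 21.36 V
V_th = V_1 - V_3 = 19.75 - 21.36 = -1.61 V
Step 2 — R_th: zero the source — replace V1 by a short circuit (node 2 merges into node 0) — and find the resistance seen between A (node 1) and B (node 3).
Reduce the network between node 1 (A) and node 3 (B) by series/parallel combination:
  Rp1 = R1 ‖ R2 (parallel, both between nodes 0 and 1) = 1/(1/2200 + 1/33) = 32.51 Ω
  Rp2 = R3 ‖ R4 (parallel, both between nodes 0 and 3) = 1/(1/3 + 1/75) = 2.885 Ω
  Rs1 = Rp1 + Rp2 (series, joined only at node 0) = 32.51 + 2.885 = 35.4 Ω
  Rp3 = R5 ‖ Rs1 (parallel, both between nodes 1 and 3) = 1/(1/2.7 + 1/35.4) = 2.509 Ω
R_th = 2.509 Ω
I_n = V_th/R_th = -1.61/2.509 = -0.6419 A, and R_n = R_th = 2.509 Ω

Final answer: I_n = -0.6419 A, R_n = 2.509 Ω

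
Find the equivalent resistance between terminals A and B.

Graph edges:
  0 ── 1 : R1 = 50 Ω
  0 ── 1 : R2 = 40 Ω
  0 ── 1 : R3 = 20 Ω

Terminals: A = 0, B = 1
Reduce the network between node 0 (A) and node 1 (B) by series/parallel combination:
  Rp1 = R1 ‖ R2 ‖ R3 (parallel, all between nodes 0 and 1) = 1/(1/50 + 1/40 + 1/20) = 10.53 Ω
R_eq = 10.53 Ω

Final answer: 10.53 Ω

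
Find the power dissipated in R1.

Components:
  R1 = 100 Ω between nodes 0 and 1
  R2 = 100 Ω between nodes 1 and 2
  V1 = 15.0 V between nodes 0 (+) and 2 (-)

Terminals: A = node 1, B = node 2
Nodal analysis, taking node 2 as the 0 V reference.
Source V1 fixes V_0 = 15 V.
KCL at each unknown node (sum of currents leaving = 0; resistances in Ω):
  Node 1: (V_1 - 15)/100 + (V_1 - 0)/100 = 0
Collecting terms: 0.02 × V_1 = 0.15  =>  V_1 = 7.5 V
I_R1 = (V_0 - V_1)/R1 = (15 - 7.5)/100 = 0.075 A
P_R1 = I_R1² × R1 = (0.075)² × 100 = 0.5625 W

Final answer: 0.5625 W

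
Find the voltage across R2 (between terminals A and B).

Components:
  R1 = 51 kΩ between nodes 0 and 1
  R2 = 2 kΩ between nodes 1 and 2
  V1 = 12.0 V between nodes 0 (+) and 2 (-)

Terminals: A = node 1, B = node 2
R1 and R2 are in series across V1 (node 0 → node 1 → node 2), and the output A–B is taken across R2, so this is a voltage divider.
Series current: I = V1/(R1 + R2) = 12/(51000 + 2000) = 12/53000 = 0.0002264 A
V_R2 = I × R2 = V1 × R2/(R1 + R2) = 12 × 2000/53000 = 0.4528 V

Final answer: 0.4528 V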